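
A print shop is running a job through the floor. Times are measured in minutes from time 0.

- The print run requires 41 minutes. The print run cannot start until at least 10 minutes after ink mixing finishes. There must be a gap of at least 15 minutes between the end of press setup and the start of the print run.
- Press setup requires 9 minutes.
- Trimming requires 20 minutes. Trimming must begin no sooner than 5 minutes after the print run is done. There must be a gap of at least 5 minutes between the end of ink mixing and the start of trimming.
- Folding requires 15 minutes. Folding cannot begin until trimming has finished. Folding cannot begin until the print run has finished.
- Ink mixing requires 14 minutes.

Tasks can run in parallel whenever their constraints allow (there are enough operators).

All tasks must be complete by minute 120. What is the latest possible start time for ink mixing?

Nothing follows folding; the deadline of minute 120 is its only limit. It must start by 120 − 15 = minute 105.
Trimming feeds into folding (must start by minute 105); so trimming must finish by minute 105 and therefore start by minute 85.
For the print run: trimming (must start by minute 85, minus 5-minute gap → minute 80); folding (must start by minute 105). The most restrictive is minute 80; with a 41-minute duration, the print run must start by minute 39.
Ink mixing has several dependents: the print run (must start by minute 39, minus 10-minute gap → minute 29); trimming (must start by minute 85, minus 5-minute gap → minute 80). The earliest of those limits is minute 29, so ink mixing must start by 29 − 14 = minute 15.

15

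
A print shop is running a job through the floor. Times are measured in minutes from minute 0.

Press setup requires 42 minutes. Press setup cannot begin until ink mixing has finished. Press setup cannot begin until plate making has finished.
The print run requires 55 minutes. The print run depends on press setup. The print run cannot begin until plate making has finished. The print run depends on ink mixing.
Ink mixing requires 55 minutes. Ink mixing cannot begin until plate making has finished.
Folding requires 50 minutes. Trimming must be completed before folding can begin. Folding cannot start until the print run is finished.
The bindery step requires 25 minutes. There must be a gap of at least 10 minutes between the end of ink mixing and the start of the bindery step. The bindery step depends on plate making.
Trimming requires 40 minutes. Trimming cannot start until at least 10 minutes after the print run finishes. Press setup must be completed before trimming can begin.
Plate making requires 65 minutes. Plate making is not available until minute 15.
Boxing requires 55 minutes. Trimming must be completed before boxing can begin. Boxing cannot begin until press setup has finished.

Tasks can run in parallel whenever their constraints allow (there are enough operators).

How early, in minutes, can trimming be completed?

Plate making waits on its own release at minute 15, so it starts at minute 15 and finishes at 15 + 65 = minute 80.
After plate making (finishes minute 80), ink mixing can start at minute 80 and finishes at minute 135.
For press setup: ink mixing (finishes minute 135); plate making (finishes minute 80). Taking the maximum gives a start of minute 135, and it finishes at 135 + 42 = minute 177.
The print run needs all of press setup (finishes minute 177); plate making (finishes minute 80); ink mixing (finishes minute 135). That puts its earliest start at minute 177; it finishes at 177 + 55 = minute 232.
For trimming: the print run (finishes minute 232, plus 10-minute gap → minute 242); press setup (finishes minute 177). Taking the maximum gives a start of minute 242, and it finishes at 242 + 40 = minute 282.

282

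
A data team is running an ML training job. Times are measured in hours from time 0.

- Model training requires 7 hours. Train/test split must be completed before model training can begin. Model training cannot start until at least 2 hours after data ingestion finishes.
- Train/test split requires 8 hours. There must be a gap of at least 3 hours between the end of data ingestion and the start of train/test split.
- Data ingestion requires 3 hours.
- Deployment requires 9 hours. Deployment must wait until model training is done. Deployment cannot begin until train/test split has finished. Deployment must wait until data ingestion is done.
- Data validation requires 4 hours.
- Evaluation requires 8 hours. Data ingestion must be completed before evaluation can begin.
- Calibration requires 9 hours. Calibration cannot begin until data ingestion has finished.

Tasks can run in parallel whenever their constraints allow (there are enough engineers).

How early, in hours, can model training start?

14

Data ingestion has no prerequisites, so it starts at hour 0 and finishes at hour 3.
After data ingestion (finishes hour 3, plus 3-hour gap → hour 6), train/test split can start at hour 6 and finishes at hour 14.
Model training waits on train/test split (finishes hour 14); data ingestion (finishes hour 3, plus 2-hour gap → hour 5). The latest of these is hour 14, which is the earliest model training can start.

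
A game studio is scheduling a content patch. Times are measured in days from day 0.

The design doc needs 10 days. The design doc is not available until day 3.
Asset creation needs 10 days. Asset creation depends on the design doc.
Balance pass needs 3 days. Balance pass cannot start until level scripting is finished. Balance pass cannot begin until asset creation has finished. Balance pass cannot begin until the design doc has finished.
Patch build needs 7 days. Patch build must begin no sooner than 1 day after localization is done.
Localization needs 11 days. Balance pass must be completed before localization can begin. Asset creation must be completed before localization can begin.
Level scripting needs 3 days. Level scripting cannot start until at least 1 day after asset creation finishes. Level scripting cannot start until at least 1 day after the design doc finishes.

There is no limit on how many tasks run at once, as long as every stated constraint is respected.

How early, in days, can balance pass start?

The design doc waits on its own release at day 3, so it starts at day 3 and finishes at 3 + 10 = day 13.
Asset creation cannot begin until the design doc (finishes day 13). It runs from day 13 to 13 + 10 = day 23.
Level scripting cannot start until asset creation (finishes day 23, plus 1-day gap → day 24); the design doc (finishes day 13, plus 1-day gap → day 14). The controlling bound is day 24, so level scripting finishes at 24 + 3 = day 27.
Balance pass waits on level scripting (finishes day 27); asset creation (finishes day 23); the design doc (finishes day 13). The latest of these is day 27, which is the earliest balance pass can start.

27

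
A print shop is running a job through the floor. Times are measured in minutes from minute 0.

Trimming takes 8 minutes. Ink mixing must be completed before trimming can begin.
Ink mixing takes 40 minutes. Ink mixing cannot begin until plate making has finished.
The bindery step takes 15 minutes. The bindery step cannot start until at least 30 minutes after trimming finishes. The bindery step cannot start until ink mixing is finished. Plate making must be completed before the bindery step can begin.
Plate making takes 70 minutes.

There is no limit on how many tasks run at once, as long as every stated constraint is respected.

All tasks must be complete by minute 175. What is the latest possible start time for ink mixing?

Nothing follows the bindery step; the deadline of minute 175 is its only limit. It must start by 175 − 15 = minute 160.
Trimming must finish before the bindery step (must start by minute 160, minus 30-minute gap → minute 130). With an 8-minute duration, trimming must start by 130 − 8 = minute 122.
Ink mixing must finish in time for trimming (must start by minute 122); the bindery step (must start by minute 160). The tightest is minute 122, so ink mixing must start by 122 − 40 = minute 82.

82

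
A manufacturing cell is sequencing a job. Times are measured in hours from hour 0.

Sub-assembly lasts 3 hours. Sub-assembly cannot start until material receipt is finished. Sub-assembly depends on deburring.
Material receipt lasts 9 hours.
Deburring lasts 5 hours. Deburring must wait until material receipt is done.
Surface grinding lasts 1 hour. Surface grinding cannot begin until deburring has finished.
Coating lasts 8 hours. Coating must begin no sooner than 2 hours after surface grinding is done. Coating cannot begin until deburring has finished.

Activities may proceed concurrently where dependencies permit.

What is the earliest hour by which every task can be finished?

Material receipt has no prerequisites, so it starts at hour 0 and finishes at hour 9.
After material receipt (finishes hour 9), deburring can start at hour 9 and finishes at hour 14.
Sub-assembly needs all of material receipt (finishes hour 9); deburring (finishes hour 14). That puts its earliest start at hour 14; it finishes at 14 + 3 = hour 17.
Surface grinding cannot begin until deburring (finishes hour 14). It runs from hour 14 to 14 + 1 = hour 15.
Coating cannot start until surface grinding (finishes hour 15, plus 2-hour gap → hour 17); deburring (finishes hour 14). The controlling bound is hour 17, so coating finishes at 17 + 8 = hour 25.
All tasks are finished once the last one completes. Finish times: Material receipt at 9, Deburring at 14, Surface grinding at 15, Coating at 25, Sub-assembly at 17. The latest is hour 25.

25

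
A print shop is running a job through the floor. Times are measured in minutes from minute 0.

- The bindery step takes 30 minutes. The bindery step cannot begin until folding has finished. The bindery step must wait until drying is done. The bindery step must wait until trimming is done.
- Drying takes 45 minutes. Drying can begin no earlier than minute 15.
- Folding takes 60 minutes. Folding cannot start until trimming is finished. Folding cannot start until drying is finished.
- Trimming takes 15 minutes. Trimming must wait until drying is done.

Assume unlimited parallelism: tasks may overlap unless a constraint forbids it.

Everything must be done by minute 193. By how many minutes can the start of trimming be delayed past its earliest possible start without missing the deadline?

28

Drying waits on its own release at minute 15, so it starts at minute 15 and finishes at 15 + 45 = minute 60.
After drying (finishes minute 60), trimming can start at minute 60 and finishes at minute 75.

Working backward from the deadline:
The bindery step has no dependents, so it just needs to finish by minute 193. Starting by 193 − 30 = minute 163 achieves that.
Folding feeds into the bindery step (must start by minute 163); so folding must finish by minute 163 and therefore start by minute 103.
Trimming has several dependents: folding (must start by minute 103); the bindery step (must start by minute 163). The earliest of those limits is minute 103, so trimming must start by 103 − 15 = minute 88.
So trimming can start as early as minute 60 and as late as minute 88, giving 88 − 60 = 28 minutes of slack.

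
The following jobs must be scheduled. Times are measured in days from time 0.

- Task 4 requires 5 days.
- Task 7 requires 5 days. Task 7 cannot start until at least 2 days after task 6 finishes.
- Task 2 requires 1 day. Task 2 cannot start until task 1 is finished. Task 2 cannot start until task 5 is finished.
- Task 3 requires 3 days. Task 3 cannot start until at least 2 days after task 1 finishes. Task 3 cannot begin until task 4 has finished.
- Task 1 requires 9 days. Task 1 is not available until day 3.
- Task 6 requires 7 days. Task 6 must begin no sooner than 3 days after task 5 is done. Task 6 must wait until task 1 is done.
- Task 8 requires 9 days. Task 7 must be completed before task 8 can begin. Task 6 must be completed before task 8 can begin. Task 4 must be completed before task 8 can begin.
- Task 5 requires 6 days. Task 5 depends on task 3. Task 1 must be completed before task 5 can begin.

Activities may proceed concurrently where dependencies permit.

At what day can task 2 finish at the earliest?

24

Nothing blocks task 4, so it runs from day 0 to day 5.
Task 1 waits on its own release at day 3, so it starts at day 3 and finishes at 3 + 9 = day 12.
Task 3 needs all of task 1 (finishes day 12, plus 2-day gap → day 14); task 4 (finishes day 5). That puts its earliest start at day 14; it finishes at 14 + 3 = day 17.
Task 5 has to wait for task 3 (finishes day 17); task 1 (finishes day 12). The latest of these is day 17, so task 5 runs day 17 to 17 + 6 = day 23.
Task 2 cannot start until task 1 (finishes day 12); task 5 (finishes day 23). The controlling bound is day 23, so task 2 finishes at 23 + 1 = day 24.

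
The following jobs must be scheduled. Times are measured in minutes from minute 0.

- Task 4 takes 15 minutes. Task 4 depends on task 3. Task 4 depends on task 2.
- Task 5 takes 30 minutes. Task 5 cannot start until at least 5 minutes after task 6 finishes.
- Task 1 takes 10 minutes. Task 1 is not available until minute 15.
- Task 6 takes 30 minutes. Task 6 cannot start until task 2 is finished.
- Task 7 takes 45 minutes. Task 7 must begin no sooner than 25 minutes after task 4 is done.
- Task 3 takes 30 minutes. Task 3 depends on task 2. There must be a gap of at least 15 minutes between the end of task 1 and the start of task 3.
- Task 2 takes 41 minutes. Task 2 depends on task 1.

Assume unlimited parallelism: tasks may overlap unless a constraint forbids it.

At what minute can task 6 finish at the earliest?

96

Task 1 waits on its own release at minute 15, so it starts at minute 15 and finishes at 15 + 10 = minute 25.
Task 2 cannot begin until task 1 (finishes minute 25). It runs from minute 25 to 25 + 41 = minute 66.
Task 6 cannot begin until task 2 (finishes minute 66). It runs from minute 66 to 66 + 30 = minute 96.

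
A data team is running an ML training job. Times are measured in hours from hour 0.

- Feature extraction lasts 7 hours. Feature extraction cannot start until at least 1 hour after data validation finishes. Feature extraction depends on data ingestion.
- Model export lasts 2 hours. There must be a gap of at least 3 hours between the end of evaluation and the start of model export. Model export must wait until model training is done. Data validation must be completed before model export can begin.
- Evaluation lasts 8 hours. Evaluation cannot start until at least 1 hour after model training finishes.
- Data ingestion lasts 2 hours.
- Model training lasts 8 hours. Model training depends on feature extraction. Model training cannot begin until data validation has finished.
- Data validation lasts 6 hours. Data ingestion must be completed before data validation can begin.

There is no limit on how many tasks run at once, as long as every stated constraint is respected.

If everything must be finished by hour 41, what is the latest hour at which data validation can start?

5

Model export has no dependents, so it just needs to finish by hour 41. Starting by 41 − 2 = hour 39 achieves that.
Evaluation must finish before model export (must start by hour 39, minus 3-hour gap → hour 36). With an 8-hour duration, evaluation must start by 36 − 8 = hour 28.
Model training feeds evaluation (must start by hour 28, minus 1-hour gap → hour 27); model export (must start by hour 39). Taking the minimum, model training must finish by hour 27 and start by 27 − 8 = hour 19.
Since model training (must start by hour 19) depends on it, feature extraction must finish by hour 19. Backing off its 7-hour duration gives a latest start of hour 12.
For data validation: feature extraction (must start by hour 12, minus 1-hour gap → hour 11); model training (must start by hour 19); model export (must start by hour 39). The most restrictive is hour 11; with a 6-hour duration, data validation must start by hour 5.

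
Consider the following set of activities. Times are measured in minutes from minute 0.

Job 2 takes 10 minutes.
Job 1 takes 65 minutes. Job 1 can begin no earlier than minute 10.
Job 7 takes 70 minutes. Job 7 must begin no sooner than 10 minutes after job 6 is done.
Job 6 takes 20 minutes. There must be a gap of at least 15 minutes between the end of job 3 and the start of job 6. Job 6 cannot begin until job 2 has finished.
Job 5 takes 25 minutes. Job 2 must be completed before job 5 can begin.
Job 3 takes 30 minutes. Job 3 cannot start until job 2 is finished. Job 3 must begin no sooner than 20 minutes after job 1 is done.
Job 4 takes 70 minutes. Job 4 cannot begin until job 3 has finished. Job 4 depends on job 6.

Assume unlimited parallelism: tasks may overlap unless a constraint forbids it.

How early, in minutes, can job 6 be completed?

160

Job 2 has no prerequisites, so it starts at minute 0 and finishes at minute 10.
After its own release at minute 10, job 1 can start at minute 10 and finishes at minute 75.
Job 3 cannot start until job 2 (finishes minute 10); job 1 (finishes minute 75, plus 20-minute gap → minute 95). The controlling bound is minute 95, so job 3 finishes at 95 + 30 = minute 125.
Job 6 has to wait for job 3 (finishes minute 125, plus 15-minute gap → minute 140); job 2 (finishes minute 10). The latest of these is minute 140, so job 6 runs minute 140 to 140 + 20 = minute 160.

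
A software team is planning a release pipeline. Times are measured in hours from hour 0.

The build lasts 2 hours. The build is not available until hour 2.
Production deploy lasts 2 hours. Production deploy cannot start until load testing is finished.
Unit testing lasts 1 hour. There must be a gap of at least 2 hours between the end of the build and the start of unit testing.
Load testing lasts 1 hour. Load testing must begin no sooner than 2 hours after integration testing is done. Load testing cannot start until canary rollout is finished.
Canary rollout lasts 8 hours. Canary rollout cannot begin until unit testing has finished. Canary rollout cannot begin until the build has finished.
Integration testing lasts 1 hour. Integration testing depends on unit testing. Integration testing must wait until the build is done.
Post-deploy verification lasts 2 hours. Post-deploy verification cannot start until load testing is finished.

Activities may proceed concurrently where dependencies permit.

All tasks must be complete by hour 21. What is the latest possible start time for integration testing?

Production deploy must finish by hour 21; it takes 2 hours, so it must start by 21 − 2 = hour 19.
Nothing follows post-deploy verification; the deadline of hour 21 is its only limit. It must start by 21 − 2 = hour 19.
Load testing must finish in time for production deploy (must start by hour 19); post-deploy verification (must start by hour 19). The tightest is hour 19, so load testing must start by 19 − 1 = hour 18.
Since load testing (must start by hour 18, minus 2-hour gap → hour 16) depends on it, integration testing must finish by hour 16. Backing off its 1-hour duration gives a latest start of hour 15.

15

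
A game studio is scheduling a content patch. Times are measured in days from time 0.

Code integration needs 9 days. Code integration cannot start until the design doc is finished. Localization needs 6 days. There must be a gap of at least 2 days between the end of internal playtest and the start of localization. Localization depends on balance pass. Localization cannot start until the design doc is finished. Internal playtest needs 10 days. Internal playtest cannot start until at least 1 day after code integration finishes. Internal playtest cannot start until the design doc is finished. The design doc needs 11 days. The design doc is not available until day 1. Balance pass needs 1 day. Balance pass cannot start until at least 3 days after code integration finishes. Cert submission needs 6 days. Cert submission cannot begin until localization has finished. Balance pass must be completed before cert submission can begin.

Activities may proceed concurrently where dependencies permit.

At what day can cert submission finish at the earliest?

The design doc waits on its own release at day 1, so it starts at day 1 and finishes at 1 + 11 = day 12.
Code integration cannot begin until the design doc (finishes day 12). It runs from day 12 to 12 + 9 = day 21.
After code integration (finishes day 21, plus 3-day gap → day 24), balance pass can start at day 24 and finishes at day 25.
Internal playtest needs all of code integration (finishes day 21, plus 1-day gap → day 22); the design doc (finishes day 12). That puts its earliest start at day 22; it finishes at 22 + 10 = day 32.
Localization has to wait for internal playtest (finishes day 32, plus 2-day gap → day 34); balance pass (finishes day 25); the design doc (finishes day 12). The latest of these is day 34, so localization runs day 34 to 34 + 6 = day 40.
Cert submission has to wait for localization (finishes day 40); balance pass (finishes day 25). The latest of these is day 40, so cert submission runs day 40 to 40 + 6 = day 46.

46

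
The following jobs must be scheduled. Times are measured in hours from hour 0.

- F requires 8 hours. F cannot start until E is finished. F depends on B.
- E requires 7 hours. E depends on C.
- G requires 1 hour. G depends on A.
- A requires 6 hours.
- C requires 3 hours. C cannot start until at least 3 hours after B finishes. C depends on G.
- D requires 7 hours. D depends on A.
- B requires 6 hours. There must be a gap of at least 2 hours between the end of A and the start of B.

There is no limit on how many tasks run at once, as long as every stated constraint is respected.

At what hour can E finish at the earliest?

27

Nothing blocks A, so it runs from hour 0 to hour 6.
After A (finishes hour 6), G can start at hour 6 and finishes at hour 7.
After A (finishes hour 6, plus 2-hour gap → hour 8), B can start at hour 8 and finishes at hour 14.
C needs all of B (finishes hour 14, plus 3-hour gap → hour 17); G (finishes hour 7). That puts its earliest start at hour 17; it finishes at 17 + 3 = hour 20.
E waits on C (finishes hour 20), so it starts at hour 20 and finishes at 20 + 7 = hour 27.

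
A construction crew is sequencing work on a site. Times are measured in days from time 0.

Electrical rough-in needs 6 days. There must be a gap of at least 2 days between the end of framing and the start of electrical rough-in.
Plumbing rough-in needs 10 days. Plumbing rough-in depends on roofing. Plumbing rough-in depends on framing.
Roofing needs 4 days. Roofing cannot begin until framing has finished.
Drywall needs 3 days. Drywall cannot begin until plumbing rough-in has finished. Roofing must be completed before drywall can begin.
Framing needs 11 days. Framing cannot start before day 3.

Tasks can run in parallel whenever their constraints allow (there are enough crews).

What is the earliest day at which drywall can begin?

28

After its own release at day 3, framing can start at day 3 and finishes at day 14.
Roofing waits on framing (finishes day 14), so it starts at day 14 and finishes at 14 + 4 = day 18.
Plumbing rough-in cannot start until roofing (finishes day 18); framing (finishes day 14). The controlling bound is day 18, so plumbing rough-in finishes at 18 + 10 = day 28.
Drywall waits on plumbing rough-in (finishes day 28); roofing (finishes day 18). The latest of these is day 28, which is the earliest drywall can start.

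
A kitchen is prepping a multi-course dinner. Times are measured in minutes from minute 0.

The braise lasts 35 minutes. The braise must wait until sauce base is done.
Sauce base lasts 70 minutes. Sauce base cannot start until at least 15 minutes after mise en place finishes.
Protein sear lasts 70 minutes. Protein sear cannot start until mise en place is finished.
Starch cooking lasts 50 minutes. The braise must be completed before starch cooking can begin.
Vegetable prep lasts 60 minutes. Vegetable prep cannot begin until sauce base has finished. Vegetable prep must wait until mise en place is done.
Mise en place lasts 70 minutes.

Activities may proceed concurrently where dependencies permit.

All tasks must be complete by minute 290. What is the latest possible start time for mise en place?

50

Starch cooking has no dependents, so it just needs to finish by minute 290. Starting by 290 − 50 = minute 240 achieves that.
The braise feeds into starch cooking (must start by minute 240); so the braise must finish by minute 240 and therefore start by minute 205.
Vegetable prep has no dependents, so it just needs to finish by minute 290. Starting by 290 − 60 = minute 230 achieves that.
For sauce base: the braise (must start by minute 205); vegetable prep (must start by minute 230). The most restrictive is minute 205; with a 70-minute duration, sauce base must start by minute 135.
To finish by minute 290, protein sear (duration 70) must start no later than minute 220.
Mise en place feeds sauce base (must start by minute 135, minus 15-minute gap → minute 120); protein sear (must start by minute 220); vegetable prep (must start by minute 230). Taking the minimum, mise en place must finish by minute 120 and start by 120 − 70 = minute 50.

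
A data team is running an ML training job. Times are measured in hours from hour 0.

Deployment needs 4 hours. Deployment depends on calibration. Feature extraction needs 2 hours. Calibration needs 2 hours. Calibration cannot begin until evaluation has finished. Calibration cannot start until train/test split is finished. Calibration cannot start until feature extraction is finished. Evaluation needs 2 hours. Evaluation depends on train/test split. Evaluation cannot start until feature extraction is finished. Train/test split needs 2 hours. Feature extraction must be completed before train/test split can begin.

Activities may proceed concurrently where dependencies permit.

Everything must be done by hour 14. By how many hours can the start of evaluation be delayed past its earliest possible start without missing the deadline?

Nothing blocks feature extraction, so it runs from hour 0 to hour 2.
Train/test split waits on feature extraction (finishes hour 2), so it starts at hour 2 and finishes at 2 + 2 = hour 4.
Evaluation has to wait for train/test split (finishes hour 4); feature extraction (finishes hour 2). The latest of these is hour 4, so evaluation runs hour 4 to 4 + 2 = hour 6.

Working backward from the deadline:
Deployment must finish by hour 14; it takes 4 hours, so it must start by 14 − 4 = hour 10.
Calibration must finish before deployment (must start by hour 10). With a 2-hour duration, calibration must start by 10 − 2 = hour 8.
Evaluation feeds into calibration (must start by hour 8); so evaluation must finish by hour 8 and therefore start by hour 6.
So evaluation can start as early as hour 4 and as late as hour 6, giving 6 − 4 = 2 hours of slack.

2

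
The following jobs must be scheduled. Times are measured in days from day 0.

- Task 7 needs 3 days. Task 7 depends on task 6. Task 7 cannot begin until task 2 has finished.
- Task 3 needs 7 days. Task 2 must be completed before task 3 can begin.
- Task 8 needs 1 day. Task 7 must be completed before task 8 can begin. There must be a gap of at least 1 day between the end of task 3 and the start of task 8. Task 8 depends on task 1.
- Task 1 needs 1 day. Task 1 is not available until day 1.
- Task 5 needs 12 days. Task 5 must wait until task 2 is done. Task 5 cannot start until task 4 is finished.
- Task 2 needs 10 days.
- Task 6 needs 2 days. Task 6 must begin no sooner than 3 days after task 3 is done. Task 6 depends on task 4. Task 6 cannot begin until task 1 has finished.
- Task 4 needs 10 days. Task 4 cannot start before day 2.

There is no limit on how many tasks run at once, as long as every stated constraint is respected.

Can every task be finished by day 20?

After its own release at day 2, task 4 can start at day 2 and finishes at day 12.
Nothing blocks task 2, so it runs from day 0 to day 10.
Task 5 has to wait for task 2 (finishes day 10); task 4 (finishes day 12). The latest of these is day 12, so task 5 runs day 12 to 12 + 12 = day 24.
Task 3 waits on task 2 (finishes day 10), so it starts at day 10 and finishes at 10 + 7 = day 17.
Task 1 cannot begin until its own release at day 1. It runs from day 1 to 1 + 1 = day 2.
Task 6 needs all of task 3 (finishes day 17, plus 3-day gap → day 20); task 4 (finishes day 12); task 1 (finishes day 2). That puts its earliest start at day 20; it finishes at 20 + 2 = day 22.
Task 7 has to wait for task 6 (finishes day 22); task 2 (finishes day 10). The latest of these is day 22, so task 7 runs day 22 to 22 + 3 = day 25.
For task 8: task 7 (finishes day 25); task 3 (finishes day 17, plus 1-day gap → day 18); task 1 (finishes day 2). Taking the maximum gives a start of day 25, and it finishes at 25 + 1 = day 26.
The earliest everything can be done is day 26, which is after the deadline of 20, so it is not possible.

No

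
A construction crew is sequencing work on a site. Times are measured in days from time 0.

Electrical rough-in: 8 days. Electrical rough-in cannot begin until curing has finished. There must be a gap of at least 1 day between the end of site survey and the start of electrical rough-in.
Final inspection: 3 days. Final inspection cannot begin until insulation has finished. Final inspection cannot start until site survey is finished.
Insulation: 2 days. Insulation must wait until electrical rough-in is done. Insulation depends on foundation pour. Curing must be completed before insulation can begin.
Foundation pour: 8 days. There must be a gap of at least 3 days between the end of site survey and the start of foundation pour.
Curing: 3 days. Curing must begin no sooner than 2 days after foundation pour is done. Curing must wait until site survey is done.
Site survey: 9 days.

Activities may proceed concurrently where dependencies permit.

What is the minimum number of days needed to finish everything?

Site survey can start immediately at day 0; it finishes at day 9.
After site survey (finishes day 9, plus 3-day gap → day 12), foundation pour can start at day 12 and finishes at day 20.
Curing has to wait for foundation pour (finishes day 20, plus 2-day gap → day 22); site survey (finishes day 9). The latest of these is day 22, so curing runs day 22 to 22 + 3 = day 25.
For electrical rough-in: curing (finishes day 25); site survey (finishes day 9, plus 1-day gap → day 10). Taking the maximum gives a start of day 25, and it finishes at 25 + 8 = day 33.
Insulation needs all of electrical rough-in (finishes day 33); foundation pour (finishes day 20); curing (finishes day 25). That puts its earliest start at day 33; it finishes at 33 + 2 = day 35.
Final inspection needs all of insulation (finishes day 35); site survey (finishes day 9). That puts its earliest start at day 35; it finishes at 35 + 3 = day 38.
All tasks are finished once the last one completes. Finish times: Site survey at 9, Foundation pour at 20, Curing at 25, Electrical rough-in at 33, Insulation at 35, Final inspection at 38. The latest is day 38.

38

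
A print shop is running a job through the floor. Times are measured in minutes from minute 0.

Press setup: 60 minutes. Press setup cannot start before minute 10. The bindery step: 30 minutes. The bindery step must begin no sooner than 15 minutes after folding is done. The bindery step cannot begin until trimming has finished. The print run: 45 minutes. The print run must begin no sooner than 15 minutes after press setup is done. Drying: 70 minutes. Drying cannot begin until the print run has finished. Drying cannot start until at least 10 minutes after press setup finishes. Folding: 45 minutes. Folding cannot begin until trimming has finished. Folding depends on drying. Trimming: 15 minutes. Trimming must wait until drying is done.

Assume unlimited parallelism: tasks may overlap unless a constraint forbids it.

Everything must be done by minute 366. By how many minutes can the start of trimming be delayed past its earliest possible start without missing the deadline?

Press setup cannot begin until its own release at minute 10. It runs from minute 10 to 10 + 60 = minute 70.
The print run cannot begin until press setup (finishes minute 70, plus 15-minute gap → minute 85). It runs from minute 85 to 85 + 45 = minute 130.
Drying needs all of the print run (finishes minute 130); press setup (finishes minute 70, plus 10-minute gap → minute 80). That puts its earliest start at minute 130; it finishes at 130 + 70 = minute 200.
After drying (finishes minute 200), trimming can start at minute 200 and finishes at minute 215.

Working backward from the deadline:
The bindery step must finish by minute 366; it takes 30 minutes, so it must start by 366 − 30 = minute 336.
Folding feeds into the bindery step (must start by minute 336, minus 15-minute gap → minute 321); so folding must finish by minute 321 and therefore start by minute 276.
For trimming: folding (must start by minute 276); the bindery step (must start by minute 336). The most restrictive is minute 276; with a 15-minute duration, trimming must start by minute 261.
So trimming can start as early as minute 200 and as late as minute 261, giving 261 − 200 = 61 minutes of slack.

61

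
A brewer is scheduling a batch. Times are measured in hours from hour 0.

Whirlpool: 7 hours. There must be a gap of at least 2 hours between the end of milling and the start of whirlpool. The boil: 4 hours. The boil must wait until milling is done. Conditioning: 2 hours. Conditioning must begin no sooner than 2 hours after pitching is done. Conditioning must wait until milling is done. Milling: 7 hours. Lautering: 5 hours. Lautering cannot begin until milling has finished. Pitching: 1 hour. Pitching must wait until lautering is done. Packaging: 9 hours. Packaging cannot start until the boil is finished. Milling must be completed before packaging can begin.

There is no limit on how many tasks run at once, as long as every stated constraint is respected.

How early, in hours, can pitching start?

Milling has no prerequisites, so it starts at hour 0 and finishes at hour 7.
Lautering cannot begin until milling (finishes hour 7). It runs from hour 7 to 7 + 5 = hour 12.
Pitching waits on lautering (finishes hour 12), so the earliest it can start is hour 12.

12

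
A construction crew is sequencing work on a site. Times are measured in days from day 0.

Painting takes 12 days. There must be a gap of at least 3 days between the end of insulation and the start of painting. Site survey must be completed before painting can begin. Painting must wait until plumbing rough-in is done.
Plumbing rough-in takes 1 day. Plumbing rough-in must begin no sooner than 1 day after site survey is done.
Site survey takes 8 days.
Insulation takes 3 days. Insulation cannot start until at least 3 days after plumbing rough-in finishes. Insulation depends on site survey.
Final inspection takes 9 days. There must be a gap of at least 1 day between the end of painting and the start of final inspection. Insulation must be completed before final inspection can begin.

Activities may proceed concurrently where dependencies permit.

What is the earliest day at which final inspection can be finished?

Site survey can start immediately at day 0; it finishes at day 8.
After site survey (finishes day 8, plus 1-day gap → day 9), plumbing rough-in can start at day 9 and finishes at day 10.
Insulation cannot start until plumbing rough-in (finishes day 10, plus 3-day gap → day 13); site survey (finishes day 8). The controlling bound is day 13, so insulation finishes at 13 + 3 = day 16.
Painting cannot start until insulation (finishes day 16, plus 3-day gap → day 19); site survey (finishes day 8); plumbing rough-in (finishes day 10). The controlling bound is day 19, so painting finishes at 19 + 12 = day 31.
For final inspection: painting (finishes day 31, plus 1-day gap → day 32); insulation (finishes day 16). Taking the maximum gives a start of day 32, and it finishes at 32 + 9 = day 41.

41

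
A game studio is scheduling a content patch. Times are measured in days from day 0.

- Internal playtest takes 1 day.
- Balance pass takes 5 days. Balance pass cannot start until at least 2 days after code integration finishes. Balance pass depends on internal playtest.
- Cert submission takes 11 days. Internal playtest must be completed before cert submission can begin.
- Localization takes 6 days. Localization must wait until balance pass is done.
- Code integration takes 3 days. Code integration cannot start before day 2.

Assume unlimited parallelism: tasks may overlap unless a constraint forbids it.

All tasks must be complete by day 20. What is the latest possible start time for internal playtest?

8

Localization must finish by day 20; it takes 6 days, so it must start by 20 − 6 = day 14.
Balance pass must finish before localization (must start by day 14). With a 5-day duration, balance pass must start by 14 − 5 = day 9.
Cert submission must finish by day 20; it takes 11 days, so it must start by 20 − 11 = day 9.
Internal playtest must finish in time for balance pass (must start by day 9); cert submission (must start by day 9). The tightest is day 9, so internal playtest must start by 9 − 1 = day 8.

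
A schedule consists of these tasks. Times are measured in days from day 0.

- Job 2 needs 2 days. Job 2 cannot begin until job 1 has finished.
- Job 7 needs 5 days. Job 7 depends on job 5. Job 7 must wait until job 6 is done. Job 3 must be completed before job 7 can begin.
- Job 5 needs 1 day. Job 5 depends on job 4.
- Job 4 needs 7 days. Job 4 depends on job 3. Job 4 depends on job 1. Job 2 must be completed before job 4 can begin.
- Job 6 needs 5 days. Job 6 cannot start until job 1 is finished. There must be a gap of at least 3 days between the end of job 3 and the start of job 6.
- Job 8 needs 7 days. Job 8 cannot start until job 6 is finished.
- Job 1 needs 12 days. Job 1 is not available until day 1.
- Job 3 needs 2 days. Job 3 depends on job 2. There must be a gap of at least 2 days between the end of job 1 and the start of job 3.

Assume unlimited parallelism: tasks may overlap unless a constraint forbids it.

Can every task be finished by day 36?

Yes

Job 1 waits on its own release at day 1, so it starts at day 1 and finishes at 1 + 12 = day 13.
After job 1 (finishes day 13), job 2 can start at day 13 and finishes at day 15.
Job 3 has to wait for job 2 (finishes day 15); job 1 (finishes day 13, plus 2-day gap → day 15). The latest of these is day 15, so job 3 runs day 15 to 15 + 2 = day 17.
For job 6: job 1 (finishes day 13); job 3 (finishes day 17, plus 3-day gap → day 20). Taking the maximum gives a start of day 20, and it finishes at 20 + 5 = day 25.
After job 6 (finishes day 25), job 8 can start at day 25 and finishes at day 32.
For job 4: job 3 (finishes day 17); job 1 (finishes day 13); job 2 (finishes day 15). Taking the maximum gives a start of day 17, and it finishes at 17 + 7 = day 24.
After job 4 (finishes day 24), job 5 can start at day 24 and finishes at day 25.
Job 7 needs all of job 5 (finishes day 25); job 6 (finishes day 25); job 3 (finishes day 17). That puts its earliest start at day 25; it finishes at 25 + 5 = day 30.
Every task is finished by day 32, which is no later than the deadline of 36, so the schedule is feasible.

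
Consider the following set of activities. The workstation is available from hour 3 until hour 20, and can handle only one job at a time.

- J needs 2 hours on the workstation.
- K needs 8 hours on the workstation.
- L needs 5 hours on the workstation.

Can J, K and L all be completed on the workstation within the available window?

Yes

The workstation window is 20 − 3 = 17 hours.
Running back to back, the jobs need 2 + 8 + 5 = 15 hours on the workstation.
Since 15 ≤ 17, they fit within the window.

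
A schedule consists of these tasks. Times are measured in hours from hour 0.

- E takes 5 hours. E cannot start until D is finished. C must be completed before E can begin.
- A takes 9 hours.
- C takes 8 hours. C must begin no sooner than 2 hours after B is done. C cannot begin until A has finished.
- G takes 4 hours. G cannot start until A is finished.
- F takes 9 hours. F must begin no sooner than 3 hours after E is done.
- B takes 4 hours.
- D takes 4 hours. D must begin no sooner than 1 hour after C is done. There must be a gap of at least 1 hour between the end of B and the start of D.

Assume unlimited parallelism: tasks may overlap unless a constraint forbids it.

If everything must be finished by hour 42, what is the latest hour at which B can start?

F must finish by hour 42; it takes 9 hours, so it must start by 42 − 9 = hour 33.
E has to be done before F (must start by hour 33, minus 3-hour gap → hour 30). That means finishing by hour 30, i.e. starting by 30 − 5 = hour 25.
D must finish before E (must start by hour 25). With a 4-hour duration, D must start by 25 − 4 = hour 21.
C feeds D (must start by hour 21, minus 1-hour gap → hour 20); E (must start by hour 25). Taking the minimum, C must finish by hour 20 and start by 20 − 8 = hour 12.
B must finish in time for C (must start by hour 12, minus 2-hour gap → hour 10); D (must start by hour 21, minus 1-hour gap → hour 20). The tightest is hour 10, so B must start by 10 − 4 = hour 6.

6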